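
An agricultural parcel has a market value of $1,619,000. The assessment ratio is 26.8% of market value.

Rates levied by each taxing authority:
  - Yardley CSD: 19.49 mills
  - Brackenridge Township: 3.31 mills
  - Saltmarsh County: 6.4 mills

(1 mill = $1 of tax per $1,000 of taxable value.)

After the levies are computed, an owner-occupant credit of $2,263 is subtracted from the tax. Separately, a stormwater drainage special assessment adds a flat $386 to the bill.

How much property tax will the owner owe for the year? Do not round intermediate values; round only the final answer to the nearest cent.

$10,792.65

Assessed value = $1,619,000 × 0.268 = $433,892
Yardley CSD: $433,892 × 0.01949 = $8,456.55508
Brackenridge Township: $433,892 × 0.00331 = $1,436.18252
Saltmarsh County: $433,892 × 0.0064 = $2,776.9088
Levies subtotal = $12,669.6464
After credit = $12,669.6464 − $2,263 = $10,406.6464
Total = $10,406.6464 + $386 = $10,792.6464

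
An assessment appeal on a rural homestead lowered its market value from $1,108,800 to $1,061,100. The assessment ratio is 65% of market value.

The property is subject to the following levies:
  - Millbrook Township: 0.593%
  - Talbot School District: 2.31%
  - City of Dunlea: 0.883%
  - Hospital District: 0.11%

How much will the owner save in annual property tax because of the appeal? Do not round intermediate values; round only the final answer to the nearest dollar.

Old assessed value = $1,108,800 × 0.65 = $720,720
New assessed value = $1,061,100 × 0.65 = $689,715
Combined rate = 0.00593 + 0.0231 + 0.00883 + 0.0011 = 0.03896
Old tax = $720,720 × 0.03896 = $28,079.2512
New tax = $689,715 × 0.03896 = $26,871.2964
Reduction = $28,079.2512 − $26,871.2964 = $1,207.9548

$1,208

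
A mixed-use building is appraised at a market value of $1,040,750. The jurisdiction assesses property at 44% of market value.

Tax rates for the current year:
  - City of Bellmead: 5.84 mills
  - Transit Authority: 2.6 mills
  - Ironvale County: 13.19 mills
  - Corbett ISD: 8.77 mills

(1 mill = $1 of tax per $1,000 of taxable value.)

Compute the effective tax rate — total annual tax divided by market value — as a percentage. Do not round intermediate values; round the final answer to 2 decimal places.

1.34%

Assessed value = $1,040,750 × 0.44 = $457,930
City of Bellmead: $457,930 × 0.00584 = $2,674.3112
Transit Authority: $457,930 × 0.0026 = $1,190.618
Ironvale County: $457,930 × 0.01319 = $6,040.0967
Corbett ISD: $457,930 × 0.00877 = $4,016.0461
Total tax = $13,921.072
Effective rate = $13,921.072 ÷ $1,040,750 = 1.34% of market value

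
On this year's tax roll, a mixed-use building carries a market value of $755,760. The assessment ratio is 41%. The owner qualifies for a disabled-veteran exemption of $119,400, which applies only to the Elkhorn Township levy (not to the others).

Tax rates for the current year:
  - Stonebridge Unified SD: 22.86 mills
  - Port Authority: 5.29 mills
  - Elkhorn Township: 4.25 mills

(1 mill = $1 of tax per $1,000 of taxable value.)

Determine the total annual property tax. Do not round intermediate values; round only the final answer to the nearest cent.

$9,532.07

Assessed value = $755,760 × 0.41 = $309,861.6
Stonebridge Unified SD: $309,861.6 × 0.02286 = $7,083.436176
Port Authority: $309,861.6 × 0.00529 = $1,639.167864
Elkhorn Township: ($309,861.6 − $119,400) × 0.00425 = $190,461.6 × 0.00425 = $809.4618
Total = $9,532.06584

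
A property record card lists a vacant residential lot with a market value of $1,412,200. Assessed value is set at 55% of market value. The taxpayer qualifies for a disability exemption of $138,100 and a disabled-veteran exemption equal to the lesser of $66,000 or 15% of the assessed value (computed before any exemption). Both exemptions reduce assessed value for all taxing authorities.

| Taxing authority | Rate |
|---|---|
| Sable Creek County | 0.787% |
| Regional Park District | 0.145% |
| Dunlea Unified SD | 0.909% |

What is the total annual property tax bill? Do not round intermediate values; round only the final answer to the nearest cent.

Assessed value = $1,412,200 × 0.55 = $776,710
Disabled-veteran exemption = min($66,000, 15% × $776,710) = min($66,000, $116,506.5) = $66,000 (dollar cap binds)
Taxable value = $776,710 − $138,100 − $66,000 = $572,610
Sable Creek County: $572,610 × 0.00787 = $4,506.4407
Regional Park District: $572,610 × 0.00145 = $830.2845
Dunlea Unified SD: $572,610 × 0.00909 = $5,205.0249
Total = $10,541.7501

$10,541.75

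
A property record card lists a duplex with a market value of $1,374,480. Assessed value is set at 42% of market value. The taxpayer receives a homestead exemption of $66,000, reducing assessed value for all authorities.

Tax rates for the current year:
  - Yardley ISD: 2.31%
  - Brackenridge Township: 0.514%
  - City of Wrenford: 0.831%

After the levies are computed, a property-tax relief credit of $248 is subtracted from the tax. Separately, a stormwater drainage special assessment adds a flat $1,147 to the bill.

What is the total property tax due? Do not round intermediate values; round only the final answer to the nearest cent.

Assessed value = $1,374,480 × 0.42 = $577,281.6
Taxable value = $577,281.6 − $66,000 = $511,281.6
Yardley ISD: $511,281.6 × 0.0231 = $11,810.60496
Brackenridge Township: $511,281.6 × 0.00514 = $2,627.987424
City of Wrenford: $511,281.6 × 0.00831 = $4,248.750096
Levies subtotal = $18,687.34248
After credit = $18,687.34248 − $248 = $18,439.34248
Total = $18,439.34248 + $1,147 = $19,586.34248

$19,586.34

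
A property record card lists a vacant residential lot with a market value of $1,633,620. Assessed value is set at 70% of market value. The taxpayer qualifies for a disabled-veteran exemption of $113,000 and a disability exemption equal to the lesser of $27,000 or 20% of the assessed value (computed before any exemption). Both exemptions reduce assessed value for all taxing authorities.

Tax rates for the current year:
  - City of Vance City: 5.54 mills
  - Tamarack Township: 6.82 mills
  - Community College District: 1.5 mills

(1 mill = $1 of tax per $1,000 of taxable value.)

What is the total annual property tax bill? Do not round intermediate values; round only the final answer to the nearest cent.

$13,908.98

Assessed value = $1,633,620 × 0.7 = $1,143,534
Disability exemption = min($27,000, 20% × $1,143,534) = min($27,000, $228,706.8) = $27,000 (dollar cap binds)
Taxable value = $1,143,534 − $113,000 − $27,000 = $1,003,534
City of Vance City: $1,003,534 × 0.00554 = $5,559.57836
Tamarack Township: $1,003,534 × 0.00682 = $6,844.10188
Community College District: $1,003,534 × 0.0015 = $1,505.301
Total = $13,908.98124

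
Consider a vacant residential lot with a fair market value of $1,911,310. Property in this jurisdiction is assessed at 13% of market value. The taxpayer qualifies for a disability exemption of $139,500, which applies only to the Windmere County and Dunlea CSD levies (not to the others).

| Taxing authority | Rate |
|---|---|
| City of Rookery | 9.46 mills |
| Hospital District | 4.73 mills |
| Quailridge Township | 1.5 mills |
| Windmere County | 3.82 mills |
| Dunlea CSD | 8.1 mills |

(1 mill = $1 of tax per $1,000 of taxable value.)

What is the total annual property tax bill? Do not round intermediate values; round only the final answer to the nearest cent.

Assessed value = $1,911,310 × 0.13 = $248,470.3
City of Rookery: $248,470.3 × 0.00946 = $2,350.529038
Hospital District: $248,470.3 × 0.00473 = $1,175.264519
Quailridge Township: $248,470.3 × 0.0015 = $372.70545
Windmere County: ($248,470.3 − $139,500) × 0.00382 = $108,970.3 × 0.00382 = $416.266546
Dunlea CSD: ($248,470.3 − $139,500) × 0.0081 = $108,970.3 × 0.0081 = $882.65943
Total = $5,197.424983

$5,197.42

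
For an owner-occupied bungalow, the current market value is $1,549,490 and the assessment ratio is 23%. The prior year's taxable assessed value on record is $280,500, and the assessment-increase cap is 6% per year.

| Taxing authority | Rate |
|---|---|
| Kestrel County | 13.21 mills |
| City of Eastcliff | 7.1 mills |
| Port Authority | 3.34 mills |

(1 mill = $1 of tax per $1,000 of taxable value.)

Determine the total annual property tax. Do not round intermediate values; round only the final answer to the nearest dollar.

Uncapped assessed value = $1,549,490 × 0.23 = $356,382.7
Cap limit = $280,500 × 1.06 = $297,330
Taxable assessed value = min($356,382.7, $297,330) = $297,330 (cap binds)
Kestrel County: $297,330 × 0.01321 = $3,927.7293
City of Eastcliff: $297,330 × 0.0071 = $2,111.043
Port Authority: $297,330 × 0.00334 = $993.0822
Total = $7,031.8545

$7,032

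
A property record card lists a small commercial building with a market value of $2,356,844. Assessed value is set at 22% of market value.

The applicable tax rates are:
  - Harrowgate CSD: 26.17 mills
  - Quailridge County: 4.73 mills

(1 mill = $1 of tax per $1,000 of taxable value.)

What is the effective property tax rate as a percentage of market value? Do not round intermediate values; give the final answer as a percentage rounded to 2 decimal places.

Assessed value = $2,356,844 × 0.22 = $518,505.68
Harrowgate CSD: $518,505.68 × 0.02617 = $13,569.2936456
Quailridge County: $518,505.68 × 0.00473 = $2,452.5318664
Total tax = $16,021.825512
Effective rate = $16,021.825512 ÷ $2,356,844 = 0.68% of market value

0.68%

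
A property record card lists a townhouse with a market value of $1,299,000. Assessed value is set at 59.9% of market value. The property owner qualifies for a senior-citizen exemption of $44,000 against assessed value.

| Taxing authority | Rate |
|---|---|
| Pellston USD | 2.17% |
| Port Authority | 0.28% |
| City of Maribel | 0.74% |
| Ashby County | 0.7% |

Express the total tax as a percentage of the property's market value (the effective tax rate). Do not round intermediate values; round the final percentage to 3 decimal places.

Assessed value = $1,299,000 × 0.599 = $778,101
Taxable value = $778,101 − $44,000 = $734,101
Pellston USD: $734,101 × 0.0217 = $15,929.9917
Port Authority: $734,101 × 0.0028 = $2,055.4828
City of Maribel: $734,101 × 0.0074 = $5,432.3474
Ashby County: $734,101 × 0.007 = $5,138.707
Total tax = $28,556.5289
Effective rate = $28,556.5289 ÷ $1,299,000 = 2.198% of market value

2.198%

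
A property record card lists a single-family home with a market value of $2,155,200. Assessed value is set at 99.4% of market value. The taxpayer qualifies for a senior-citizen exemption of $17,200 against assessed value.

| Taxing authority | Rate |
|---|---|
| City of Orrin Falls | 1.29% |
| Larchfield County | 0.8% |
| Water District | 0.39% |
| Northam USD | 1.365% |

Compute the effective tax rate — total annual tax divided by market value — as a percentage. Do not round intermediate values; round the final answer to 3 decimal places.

3.791%

Assessed value = $2,155,200 × 0.994 = $2,142,268.8
Taxable value = $2,142,268.8 − $17,200 = $2,125,068.8
City of Orrin Falls: $2,125,068.8 × 0.0129 = $27,413.38752
Larchfield County: $2,125,068.8 × 0.008 = $17,000.5504
Water District: $2,125,068.8 × 0.0039 = $8,287.76832
Northam USD: $2,125,068.8 × 0.01365 = $29,007.18912
Total tax = $81,708.89536
Effective rate = $81,708.89536 ÷ $2,155,200 = 3.791% of market value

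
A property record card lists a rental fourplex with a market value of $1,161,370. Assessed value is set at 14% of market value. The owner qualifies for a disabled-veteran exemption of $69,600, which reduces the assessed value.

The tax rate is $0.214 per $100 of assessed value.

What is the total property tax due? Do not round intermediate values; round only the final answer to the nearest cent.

Assessed value = $1,161,370 × 0.14 = $162,591.8
Taxable value = $162,591.8 − $69,600 = $92,991.8
Tax = $92,991.8 × 0.00214 = $199.002452

$199.00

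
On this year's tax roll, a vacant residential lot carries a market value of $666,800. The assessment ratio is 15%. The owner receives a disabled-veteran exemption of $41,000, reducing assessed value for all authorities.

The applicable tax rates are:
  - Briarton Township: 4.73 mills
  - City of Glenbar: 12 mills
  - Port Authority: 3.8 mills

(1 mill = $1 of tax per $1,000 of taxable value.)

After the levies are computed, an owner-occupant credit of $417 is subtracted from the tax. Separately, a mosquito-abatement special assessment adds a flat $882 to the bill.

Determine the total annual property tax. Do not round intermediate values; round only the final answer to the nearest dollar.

Assessed value = $666,800 × 0.15 = $100,020
Taxable value = $100,020 − $41,000 = $59,020
Briarton Township: $59,020 × 0.00473 = $279.1646
City of Glenbar: $59,020 × 0.012 = $708.24
Port Authority: $59,020 × 0.0038 = $224.276
Levies subtotal = $1,211.6806
After credit = $1,211.6806 − $417 = $794.6806
Total = $794.6806 + $882 = $1,676.6806

$1,677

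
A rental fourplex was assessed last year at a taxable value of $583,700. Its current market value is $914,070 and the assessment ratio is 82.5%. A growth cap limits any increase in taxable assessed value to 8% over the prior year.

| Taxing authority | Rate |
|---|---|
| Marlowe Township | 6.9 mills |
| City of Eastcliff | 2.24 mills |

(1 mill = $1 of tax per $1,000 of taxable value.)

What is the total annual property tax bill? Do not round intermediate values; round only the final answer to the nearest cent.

Uncapped assessed value = $914,070 × 0.825 = $754,107.75
Cap limit = $583,700 × 1.08 = $630,396
Taxable assessed value = min($754,107.75, $630,396) = $630,396 (cap binds)
Marlowe Township: $630,396 × 0.0069 = $4,349.7324
City of Eastcliff: $630,396 × 0.00224 = $1,412.08704
Total = $5,761.81944

$5,761.82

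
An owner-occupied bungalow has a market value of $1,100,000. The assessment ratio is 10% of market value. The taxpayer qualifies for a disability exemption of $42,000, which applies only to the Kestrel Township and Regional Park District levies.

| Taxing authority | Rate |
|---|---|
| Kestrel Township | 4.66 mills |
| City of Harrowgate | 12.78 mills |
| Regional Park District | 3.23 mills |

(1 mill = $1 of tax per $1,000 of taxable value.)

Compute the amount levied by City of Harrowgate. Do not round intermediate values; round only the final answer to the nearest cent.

$1,405.80

Assessed value = $1,100,000 × 0.1 = $110,000
City of Harrowgate taxable value = $110,000 (exemption does not apply)
City of Harrowgate levy = $110,000 × 0.01278 = $1,405.8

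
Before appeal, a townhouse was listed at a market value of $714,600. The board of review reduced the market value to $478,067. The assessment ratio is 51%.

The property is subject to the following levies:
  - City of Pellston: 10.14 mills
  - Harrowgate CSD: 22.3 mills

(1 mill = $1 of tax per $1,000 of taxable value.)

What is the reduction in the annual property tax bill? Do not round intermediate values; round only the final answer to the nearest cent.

Old assessed value = $714,600 × 0.51 = $364,446
New assessed value = $478,067 × 0.51 = $243,814.17
Combined rate = 0.01014 + 0.0223 = 0.03244
Old tax = $364,446 × 0.03244 = $11,822.62824
New tax = $243,814.17 × 0.03244 = $7,909.3316748
Reduction = $11,822.62824 − $7,909.3316748 = $3,913.2965652

$3,913.30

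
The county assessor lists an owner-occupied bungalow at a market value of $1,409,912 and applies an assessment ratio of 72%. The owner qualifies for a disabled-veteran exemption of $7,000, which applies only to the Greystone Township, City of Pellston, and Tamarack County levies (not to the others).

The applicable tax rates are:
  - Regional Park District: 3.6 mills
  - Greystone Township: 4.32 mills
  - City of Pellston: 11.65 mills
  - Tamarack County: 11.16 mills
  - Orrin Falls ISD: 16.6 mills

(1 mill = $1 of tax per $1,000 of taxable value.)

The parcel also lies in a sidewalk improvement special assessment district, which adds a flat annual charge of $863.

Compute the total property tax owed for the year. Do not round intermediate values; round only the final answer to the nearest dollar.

$48,720

Assessed value = $1,409,912 × 0.72 = $1,015,136.64
Regional Park District: $1,015,136.64 × 0.0036 = $3,654.491904
Greystone Township: ($1,015,136.64 − $7,000) × 0.00432 = $1,008,136.64 × 0.00432 = $4,355.1502848
City of Pellston: ($1,015,136.64 − $7,000) × 0.01165 = $1,008,136.64 × 0.01165 = $11,744.791856
Tamarack County: ($1,015,136.64 − $7,000) × 0.01116 = $1,008,136.64 × 0.01116 = $11,250.8049024
Orrin Falls ISD: $1,015,136.64 × 0.0166 = $16,851.268224
Levies subtotal = $47,856.5071712
Total = $47,856.5071712 + $863 = $48,719.5071712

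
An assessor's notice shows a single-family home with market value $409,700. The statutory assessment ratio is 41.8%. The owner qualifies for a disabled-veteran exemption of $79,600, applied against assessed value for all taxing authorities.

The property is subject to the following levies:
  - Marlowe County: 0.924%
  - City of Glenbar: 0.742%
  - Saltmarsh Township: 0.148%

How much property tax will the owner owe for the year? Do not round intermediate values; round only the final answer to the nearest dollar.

$1,663

Assessed value = $409,700 × 0.418 = $171,254.6
Taxable value = $171,254.6 − $79,600 = $91,654.6
Marlowe County: $91,654.6 × 0.00924 = $846.888504
City of Glenbar: $91,654.6 × 0.00742 = $680.077132
Saltmarsh Township: $91,654.6 × 0.00148 = $135.648808
Total = $846.888504 + $680.077132 + $135.648808 = $1,662.614444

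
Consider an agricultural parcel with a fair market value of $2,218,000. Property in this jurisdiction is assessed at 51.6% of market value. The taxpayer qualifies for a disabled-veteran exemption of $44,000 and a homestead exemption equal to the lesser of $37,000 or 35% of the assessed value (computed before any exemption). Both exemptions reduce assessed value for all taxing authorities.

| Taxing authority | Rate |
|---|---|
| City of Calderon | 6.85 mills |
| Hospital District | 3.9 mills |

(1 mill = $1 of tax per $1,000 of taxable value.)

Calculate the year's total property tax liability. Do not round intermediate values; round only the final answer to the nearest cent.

Assessed value = $2,218,000 × 0.516 = $1,144,488
Homestead exemption = min($37,000, 35% × $1,144,488) = min($37,000, $400,570.8) = $37,000 (dollar cap binds)
Taxable value = $1,144,488 − $44,000 − $37,000 = $1,063,488
City of Calderon: $1,063,488 × 0.00685 = $7,284.8928
Hospital District: $1,063,488 × 0.0039 = $4,147.6032
Total = $11,432.496

$11,432.50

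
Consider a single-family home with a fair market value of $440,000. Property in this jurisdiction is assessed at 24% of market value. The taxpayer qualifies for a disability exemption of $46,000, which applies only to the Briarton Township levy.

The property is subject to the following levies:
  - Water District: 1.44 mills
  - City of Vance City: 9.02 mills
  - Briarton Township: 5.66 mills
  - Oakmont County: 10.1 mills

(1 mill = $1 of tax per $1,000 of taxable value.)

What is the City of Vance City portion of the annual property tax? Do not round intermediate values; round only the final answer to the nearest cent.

$952.51

Assessed value = $440,000 × 0.24 = $105,600
City of Vance City taxable value = $105,600 (exemption does not apply)
City of Vance City levy = $105,600 × 0.00902 = $952.512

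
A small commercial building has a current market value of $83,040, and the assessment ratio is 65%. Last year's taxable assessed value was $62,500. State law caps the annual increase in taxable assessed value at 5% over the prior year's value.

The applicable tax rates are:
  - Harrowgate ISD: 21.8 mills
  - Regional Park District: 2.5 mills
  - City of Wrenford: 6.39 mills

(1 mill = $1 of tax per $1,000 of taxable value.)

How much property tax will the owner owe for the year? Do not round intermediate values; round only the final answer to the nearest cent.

Uncapped assessed value = $83,040 × 0.65 = $53,976
Cap limit = $62,500 × 1.05 = $65,625
Taxable assessed value = min($53,976, $65,625) = $53,976 (cap does not bind)
Harrowgate ISD: $53,976 × 0.0218 = $1,176.6768
Regional Park District: $53,976 × 0.0025 = $134.94
City of Wrenford: $53,976 × 0.00639 = $344.90664
Total = $1,656.52344

$1,656.52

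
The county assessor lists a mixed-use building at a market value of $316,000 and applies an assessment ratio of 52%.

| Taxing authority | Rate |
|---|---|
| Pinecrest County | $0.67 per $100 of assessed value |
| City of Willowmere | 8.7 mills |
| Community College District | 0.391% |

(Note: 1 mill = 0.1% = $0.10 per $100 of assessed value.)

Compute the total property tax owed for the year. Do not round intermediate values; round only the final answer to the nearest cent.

Assessed value = $316,000 × 0.52 = $164,320
Pinecrest County: $164,320 × 0.0067 = $1,100.944
City of Willowmere: $164,320 × 0.0087 = $1,429.584
Community College District: $164,320 × 0.00391 = $642.4912
Total = $3,173.0192

$3,173.02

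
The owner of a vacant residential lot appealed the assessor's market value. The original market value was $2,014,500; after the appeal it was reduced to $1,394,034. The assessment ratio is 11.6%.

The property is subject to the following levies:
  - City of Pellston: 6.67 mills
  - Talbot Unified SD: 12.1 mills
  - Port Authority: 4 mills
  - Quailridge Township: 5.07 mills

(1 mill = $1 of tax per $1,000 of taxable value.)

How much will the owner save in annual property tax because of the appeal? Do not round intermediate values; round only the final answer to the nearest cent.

Old assessed value = $2,014,500 × 0.116 = $233,682
New assessed value = $1,394,034 × 0.116 = $161,707.944
Combined rate = 0.00667 + 0.0121 + 0.004 + 0.00507 = 0.02784
Old tax = $233,682 × 0.02784 = $6,505.70688
New tax = $161,707.944 × 0.02784 = $4,501.94916096
Reduction = $6,505.70688 − $4,501.94916096 = $2,003.75771904

$2,003.76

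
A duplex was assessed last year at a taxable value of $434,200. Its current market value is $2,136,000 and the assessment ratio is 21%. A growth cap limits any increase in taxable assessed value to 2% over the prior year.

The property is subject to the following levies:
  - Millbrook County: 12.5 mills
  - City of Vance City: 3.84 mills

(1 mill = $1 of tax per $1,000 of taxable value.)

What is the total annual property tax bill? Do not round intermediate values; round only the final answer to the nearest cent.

Uncapped assessed value = $2,136,000 × 0.21 = $448,560
Cap limit = $434,200 × 1.02 = $442,884
Taxable assessed value = min($448,560, $442,884) = $442,884 (cap binds)
Millbrook County: $442,884 × 0.0125 = $5,536.05
City of Vance City: $442,884 × 0.00384 = $1,700.67456
Total = $7,236.72456

$7,236.72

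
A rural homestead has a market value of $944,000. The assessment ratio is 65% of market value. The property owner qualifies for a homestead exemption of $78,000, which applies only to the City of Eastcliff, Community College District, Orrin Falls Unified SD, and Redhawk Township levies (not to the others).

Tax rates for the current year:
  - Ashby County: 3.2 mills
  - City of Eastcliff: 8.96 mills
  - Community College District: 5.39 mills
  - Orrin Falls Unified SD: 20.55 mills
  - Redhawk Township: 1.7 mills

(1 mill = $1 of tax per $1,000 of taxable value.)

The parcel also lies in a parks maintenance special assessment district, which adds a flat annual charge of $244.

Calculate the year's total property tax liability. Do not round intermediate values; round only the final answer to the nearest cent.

$21,810.48

Assessed value = $944,000 × 0.65 = $613,600
Ashby County: $613,600 × 0.0032 = $1,963.52
City of Eastcliff: ($613,600 − $78,000) × 0.00896 = $535,600 × 0.00896 = $4,798.976
Community College District: ($613,600 − $78,000) × 0.00539 = $535,600 × 0.00539 = $2,886.884
Orrin Falls Unified SD: ($613,600 − $78,000) × 0.02055 = $535,600 × 0.02055 = $11,006.58
Redhawk Township: ($613,600 − $78,000) × 0.0017 = $535,600 × 0.0017 = $910.52
Levies subtotal = $21,566.48
Total = $21,566.48 + $244 = $21,810.48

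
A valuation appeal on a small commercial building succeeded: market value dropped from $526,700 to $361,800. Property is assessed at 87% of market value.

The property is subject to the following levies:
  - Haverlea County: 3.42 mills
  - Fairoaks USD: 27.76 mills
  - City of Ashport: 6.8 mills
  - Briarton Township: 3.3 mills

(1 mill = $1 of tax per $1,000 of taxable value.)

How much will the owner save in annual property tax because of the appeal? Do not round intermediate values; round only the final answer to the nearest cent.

$5,922.15

Old assessed value = $526,700 × 0.87 = $458,229
New assessed value = $361,800 × 0.87 = $314,766
Combined rate = 0.00342 + 0.02776 + 0.0068 + 0.0033 = 0.04128
Old tax = $458,229 × 0.04128 = $18,915.69312
New tax = $314,766 × 0.04128 = $12,993.54048
Reduction = $18,915.69312 − $12,993.54048 = $5,922.15264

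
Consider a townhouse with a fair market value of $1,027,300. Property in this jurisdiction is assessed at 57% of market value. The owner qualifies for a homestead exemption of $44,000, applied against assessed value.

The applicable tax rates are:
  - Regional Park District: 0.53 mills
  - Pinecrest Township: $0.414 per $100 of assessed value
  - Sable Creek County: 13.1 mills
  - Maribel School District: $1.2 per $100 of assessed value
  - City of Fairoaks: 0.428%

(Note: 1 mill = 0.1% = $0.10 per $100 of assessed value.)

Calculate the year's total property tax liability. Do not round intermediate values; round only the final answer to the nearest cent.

$18,440.15

Assessed value = $1,027,300 × 0.57 = $585,561
Taxable value = $585,561 − $44,000 = $541,561
Regional Park District: $541,561 × 0.00053 = $287.02733
Pinecrest Township: $541,561 × 0.00414 = $2,242.06254
Sable Creek County: $541,561 × 0.0131 = $7,094.4491
Maribel School District: $541,561 × 0.012 = $6,498.732
City of Fairoaks: $541,561 × 0.00428 = $2,317.88108
Total = $18,440.15205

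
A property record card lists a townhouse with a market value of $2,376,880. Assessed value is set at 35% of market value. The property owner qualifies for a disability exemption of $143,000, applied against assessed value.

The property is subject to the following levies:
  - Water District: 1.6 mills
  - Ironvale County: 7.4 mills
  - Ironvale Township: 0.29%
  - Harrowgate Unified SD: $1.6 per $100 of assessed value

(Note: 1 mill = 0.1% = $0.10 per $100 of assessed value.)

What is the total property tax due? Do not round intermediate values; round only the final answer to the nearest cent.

Assessed value = $2,376,880 × 0.35 = $831,908
Taxable value = $831,908 − $143,000 = $688,908
Water District: $688,908 × 0.0016 = $1,102.2528
Ironvale County: $688,908 × 0.0074 = $5,097.9192
Ironvale Township: $688,908 × 0.0029 = $1,997.8332
Harrowgate Unified SD: $688,908 × 0.016 = $11,022.528
Total = $19,220.5332

$19,220.53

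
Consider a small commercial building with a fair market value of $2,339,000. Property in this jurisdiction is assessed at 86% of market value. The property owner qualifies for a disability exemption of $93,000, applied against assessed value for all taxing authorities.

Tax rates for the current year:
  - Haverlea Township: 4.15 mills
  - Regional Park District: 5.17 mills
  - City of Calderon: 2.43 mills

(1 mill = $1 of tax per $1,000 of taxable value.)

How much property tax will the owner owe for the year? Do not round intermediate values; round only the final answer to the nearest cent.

Assessed value = $2,339,000 × 0.86 = $2,011,540
Taxable value = $2,011,540 − $93,000 = $1,918,540
Haverlea Township: $1,918,540 × 0.00415 = $7,961.941
Regional Park District: $1,918,540 × 0.00517 = $9,918.8518
City of Calderon: $1,918,540 × 0.00243 = $4,662.0522
Total = $7,961.941 + $9,918.8518 + $4,662.0522 = $22,542.845

$22,542.85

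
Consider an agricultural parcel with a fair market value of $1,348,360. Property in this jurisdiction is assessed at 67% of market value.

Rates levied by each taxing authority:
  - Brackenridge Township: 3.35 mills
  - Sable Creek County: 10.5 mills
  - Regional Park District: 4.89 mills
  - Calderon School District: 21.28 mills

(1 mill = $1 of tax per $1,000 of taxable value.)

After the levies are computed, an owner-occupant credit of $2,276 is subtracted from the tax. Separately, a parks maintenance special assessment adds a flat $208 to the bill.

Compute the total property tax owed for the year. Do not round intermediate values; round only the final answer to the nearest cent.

Assessed value = $1,348,360 × 0.67 = $903,401.2
Brackenridge Township: $903,401.2 × 0.00335 = $3,026.39402
Sable Creek County: $903,401.2 × 0.0105 = $9,485.7126
Regional Park District: $903,401.2 × 0.00489 = $4,417.631868
Calderon School District: $903,401.2 × 0.02128 = $19,224.377536
Levies subtotal = $36,154.116024
After credit = $36,154.116024 − $2,276 = $33,878.116024
Total = $33,878.116024 + $208 = $34,086.116024

$34,086.12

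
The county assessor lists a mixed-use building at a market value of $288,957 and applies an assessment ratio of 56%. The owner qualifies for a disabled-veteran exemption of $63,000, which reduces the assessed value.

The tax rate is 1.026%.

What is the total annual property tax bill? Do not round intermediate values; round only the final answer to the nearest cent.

Assessed value = $288,957 × 0.56 = $161,815.92
Taxable value = $161,815.92 − $63,000 = $98,815.92
Tax = $98,815.92 × 0.01026 = $1,013.8513392

$1,013.85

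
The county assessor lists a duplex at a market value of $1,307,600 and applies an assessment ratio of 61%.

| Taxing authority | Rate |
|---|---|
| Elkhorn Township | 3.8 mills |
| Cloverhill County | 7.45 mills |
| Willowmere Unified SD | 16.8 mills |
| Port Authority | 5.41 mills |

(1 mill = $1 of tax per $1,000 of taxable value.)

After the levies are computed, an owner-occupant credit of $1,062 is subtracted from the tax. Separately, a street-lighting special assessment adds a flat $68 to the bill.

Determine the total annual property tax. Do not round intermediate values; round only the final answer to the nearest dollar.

Assessed value = $1,307,600 × 0.61 = $797,636
Elkhorn Township: $797,636 × 0.0038 = $3,031.0168
Cloverhill County: $797,636 × 0.00745 = $5,942.3882
Willowmere Unified SD: $797,636 × 0.0168 = $13,400.2848
Port Authority: $797,636 × 0.00541 = $4,315.21076
Levies subtotal = $26,688.90056
After credit = $26,688.90056 − $1,062 = $25,626.90056
Total = $25,626.90056 + $68 = $25,694.90056

$25,695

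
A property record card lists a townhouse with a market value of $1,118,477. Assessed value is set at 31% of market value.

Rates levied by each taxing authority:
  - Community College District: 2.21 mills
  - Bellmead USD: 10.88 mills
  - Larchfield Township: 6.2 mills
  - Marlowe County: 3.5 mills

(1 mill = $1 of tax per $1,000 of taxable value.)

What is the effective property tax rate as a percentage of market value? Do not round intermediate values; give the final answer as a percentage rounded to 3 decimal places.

0.706%

Assessed value = $1,118,477 × 0.31 = $346,727.87
Community College District: $346,727.87 × 0.00221 = $766.2685927
Bellmead USD: $346,727.87 × 0.01088 = $3,772.3992256
Larchfield Township: $346,727.87 × 0.0062 = $2,149.712794
Marlowe County: $346,727.87 × 0.0035 = $1,213.547545
Total tax = $7,901.9281573
Effective rate = $7,901.9281573 ÷ $1,118,477 = 0.706% of market value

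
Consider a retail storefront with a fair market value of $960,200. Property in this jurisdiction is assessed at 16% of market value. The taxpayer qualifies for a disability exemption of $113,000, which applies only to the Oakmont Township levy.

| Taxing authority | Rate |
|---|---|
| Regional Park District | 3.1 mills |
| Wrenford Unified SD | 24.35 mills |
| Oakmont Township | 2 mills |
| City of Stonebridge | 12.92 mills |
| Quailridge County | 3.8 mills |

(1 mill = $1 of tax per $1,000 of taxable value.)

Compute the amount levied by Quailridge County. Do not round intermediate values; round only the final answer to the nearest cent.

$583.80

Assessed value = $960,200 × 0.16 = $153,632
Quailridge County taxable value = $153,632 (exemption does not apply)
Quailridge County levy = $153,632 × 0.0038 = $583.8016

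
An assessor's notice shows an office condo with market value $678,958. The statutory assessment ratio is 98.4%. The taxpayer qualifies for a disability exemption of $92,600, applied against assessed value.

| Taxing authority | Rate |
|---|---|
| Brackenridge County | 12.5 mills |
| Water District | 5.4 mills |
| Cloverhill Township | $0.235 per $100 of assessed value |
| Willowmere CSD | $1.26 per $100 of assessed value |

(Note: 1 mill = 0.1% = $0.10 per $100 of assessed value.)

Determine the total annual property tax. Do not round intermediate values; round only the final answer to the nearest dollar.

$18,905

Assessed value = $678,958 × 0.984 = $668,094.672
Taxable value = $668,094.672 − $92,600 = $575,494.672
Brackenridge County: $575,494.672 × 0.0125 = $7,193.6834
Water District: $575,494.672 × 0.0054 = $3,107.6712288
Cloverhill Township: $575,494.672 × 0.00235 = $1,352.4124792
Willowmere CSD: $575,494.672 × 0.0126 = $7,251.2328672
Total = $18,904.9999752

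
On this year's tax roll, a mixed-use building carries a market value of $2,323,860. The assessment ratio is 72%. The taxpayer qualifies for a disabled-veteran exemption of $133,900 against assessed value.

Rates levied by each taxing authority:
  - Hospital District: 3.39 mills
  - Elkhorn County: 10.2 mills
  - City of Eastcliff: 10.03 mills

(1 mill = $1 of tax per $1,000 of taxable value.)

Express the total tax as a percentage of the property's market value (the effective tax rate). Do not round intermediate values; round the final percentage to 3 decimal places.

1.565%

Assessed value = $2,323,860 × 0.72 = $1,673,179.2
Taxable value = $1,673,179.2 − $133,900 = $1,539,279.2
Hospital District: $1,539,279.2 × 0.00339 = $5,218.156488
Elkhorn County: $1,539,279.2 × 0.0102 = $15,700.64784
City of Eastcliff: $1,539,279.2 × 0.01003 = $15,438.970376
Total tax = $36,357.774704
Effective rate = $36,357.774704 ÷ $2,323,860 = 1.565% of market value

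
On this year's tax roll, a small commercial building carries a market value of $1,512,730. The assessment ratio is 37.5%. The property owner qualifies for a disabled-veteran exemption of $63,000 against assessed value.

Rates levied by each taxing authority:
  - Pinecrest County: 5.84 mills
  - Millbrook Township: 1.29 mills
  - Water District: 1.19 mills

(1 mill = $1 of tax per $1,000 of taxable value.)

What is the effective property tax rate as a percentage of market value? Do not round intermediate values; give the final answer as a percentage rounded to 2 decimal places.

0.28%

Assessed value = $1,512,730 × 0.375 = $567,273.75
Taxable value = $567,273.75 − $63,000 = $504,273.75
Pinecrest County: $504,273.75 × 0.00584 = $2,944.9587
Millbrook Township: $504,273.75 × 0.00129 = $650.5131375
Water District: $504,273.75 × 0.00119 = $600.0857625
Total tax = $4,195.5576
Effective rate = $4,195.5576 ÷ $1,512,730 = 0.28% of market value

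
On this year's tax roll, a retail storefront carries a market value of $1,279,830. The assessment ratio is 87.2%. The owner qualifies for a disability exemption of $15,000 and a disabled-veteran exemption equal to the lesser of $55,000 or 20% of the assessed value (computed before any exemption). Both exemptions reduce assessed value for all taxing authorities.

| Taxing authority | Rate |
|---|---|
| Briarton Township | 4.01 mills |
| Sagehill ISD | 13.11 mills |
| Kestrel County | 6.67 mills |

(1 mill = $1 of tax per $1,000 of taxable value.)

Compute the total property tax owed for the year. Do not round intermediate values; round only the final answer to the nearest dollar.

$24,885

Assessed value = $1,279,830 × 0.872 = $1,116,011.76
Disabled-veteran exemption = min($55,000, 20% × $1,116,011.76) = min($55,000, $223,202.352) = $55,000 (dollar cap binds)
Taxable value = $1,116,011.76 − $15,000 − $55,000 = $1,046,011.76
Briarton Township: $1,046,011.76 × 0.00401 = $4,194.5071576
Sagehill ISD: $1,046,011.76 × 0.01311 = $13,713.2141736
Kestrel County: $1,046,011.76 × 0.00667 = $6,976.8984392
Total = $24,884.6197704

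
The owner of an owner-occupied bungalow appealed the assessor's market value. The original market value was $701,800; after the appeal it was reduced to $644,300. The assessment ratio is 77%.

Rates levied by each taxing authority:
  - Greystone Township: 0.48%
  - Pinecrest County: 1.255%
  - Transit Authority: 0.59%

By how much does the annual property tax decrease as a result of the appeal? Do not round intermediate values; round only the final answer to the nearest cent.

Old assessed value = $701,800 × 0.77 = $540,386
New assessed value = $644,300 × 0.77 = $496,111
Combined rate = 0.0048 + 0.01255 + 0.0059 = 0.02325
Old tax = $540,386 × 0.02325 = $12,563.9745
New tax = $496,111 × 0.02325 = $11,534.58075
Reduction = $12,563.9745 − $11,534.58075 = $1,029.39375

$1,029.39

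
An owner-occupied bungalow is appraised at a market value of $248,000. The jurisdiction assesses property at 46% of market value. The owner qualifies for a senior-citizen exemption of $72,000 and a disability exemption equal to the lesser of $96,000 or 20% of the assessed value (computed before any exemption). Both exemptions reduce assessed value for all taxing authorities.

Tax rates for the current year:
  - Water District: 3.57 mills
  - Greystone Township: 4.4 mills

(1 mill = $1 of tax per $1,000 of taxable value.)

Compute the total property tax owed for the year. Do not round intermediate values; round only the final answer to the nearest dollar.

$154

Assessed value = $248,000 × 0.46 = $114,080
Disability exemption = min($96,000, 20% × $114,080) = min($96,000, $22,816) = $22,816 (percentage binds)
Taxable value = $114,080 − $72,000 − $22,816 = $19,264
Water District: $19,264 × 0.00357 = $68.77248
Greystone Township: $19,264 × 0.0044 = $84.7616
Total = $153.53408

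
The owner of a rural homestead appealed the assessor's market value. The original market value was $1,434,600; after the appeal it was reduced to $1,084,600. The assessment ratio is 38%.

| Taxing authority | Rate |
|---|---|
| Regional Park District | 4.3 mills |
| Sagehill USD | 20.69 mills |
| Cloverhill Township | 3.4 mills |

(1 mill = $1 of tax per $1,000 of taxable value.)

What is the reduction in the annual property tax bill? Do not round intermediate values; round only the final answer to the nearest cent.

$3,775.87

Old assessed value = $1,434,600 × 0.38 = $545,148
New assessed value = $1,084,600 × 0.38 = $412,148
Combined rate = 0.0043 + 0.02069 + 0.0034 = 0.02839
Old tax = $545,148 × 0.02839 = $15,476.75172
New tax = $412,148 × 0.02839 = $11,700.88172
Reduction = $15,476.75172 − $11,700.88172 = $3,775.87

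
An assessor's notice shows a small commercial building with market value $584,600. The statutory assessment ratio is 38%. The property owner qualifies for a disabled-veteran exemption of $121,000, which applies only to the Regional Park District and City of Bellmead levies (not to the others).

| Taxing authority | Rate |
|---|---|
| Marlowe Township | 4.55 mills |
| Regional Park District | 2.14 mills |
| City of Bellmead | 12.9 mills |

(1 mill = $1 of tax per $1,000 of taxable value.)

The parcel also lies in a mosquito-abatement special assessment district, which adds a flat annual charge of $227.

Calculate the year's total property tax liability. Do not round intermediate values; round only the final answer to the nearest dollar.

Assessed value = $584,600 × 0.38 = $222,148
Marlowe Township: $222,148 × 0.00455 = $1,010.7734
Regional Park District: ($222,148 − $121,000) × 0.00214 = $101,148 × 0.00214 = $216.45672
City of Bellmead: ($222,148 − $121,000) × 0.0129 = $101,148 × 0.0129 = $1,304.8092
Levies subtotal = $2,532.03932
Total = $2,532.03932 + $227 = $2,759.03932

$2,759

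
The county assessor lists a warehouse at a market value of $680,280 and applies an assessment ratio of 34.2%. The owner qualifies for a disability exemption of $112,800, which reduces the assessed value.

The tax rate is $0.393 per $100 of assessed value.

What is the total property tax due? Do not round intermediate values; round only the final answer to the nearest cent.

$471.03

Assessed value = $680,280 × 0.342 = $232,655.76
Taxable value = $232,655.76 − $112,800 = $119,855.76
Tax = $119,855.76 × 0.00393 = $471.0331368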